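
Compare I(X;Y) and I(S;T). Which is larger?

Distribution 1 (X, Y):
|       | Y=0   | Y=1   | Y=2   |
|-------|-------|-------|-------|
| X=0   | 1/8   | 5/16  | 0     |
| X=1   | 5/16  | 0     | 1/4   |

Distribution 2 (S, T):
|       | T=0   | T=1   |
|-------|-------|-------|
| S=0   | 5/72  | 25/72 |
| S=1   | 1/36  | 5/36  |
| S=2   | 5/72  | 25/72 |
Distribution 1 (X, Y):
Marginal P(X) (row sums):
  P(X=0) = 1/8 + 5/16 + 0 = 7/16
  P(X=1) = 5/16 + 0 + 1/4 = 9/16
Marginal P(Y) (column sums):
  P(Y=0) = 1/8 + 5/16 = 7/16
  P(Y=1) = 5/16 + 0 = 5/16
  P(Y=2) = 0 + 1/4 = 1/4

H(X) = -[(7/16)·log₂(7/16) + (9/16)·log₂(9/16)]
  = 0.5218 + 0.4669
  = 0.9887 bits
H(Y) = -[(7/16)·log₂(7/16) + (5/16)·log₂(5/16) + (1/4)·log₂(1/4)]
  = 0.5218 + 0.5244 + 0.5000
  = 1.5462 bits
H(X,Y) = -[(1/8)·log₂(1/8) + (5/16)·log₂(5/16) + (5/16)·log₂(5/16) + (1/4)·log₂(1/4)]
  = 0.3750 + 0.5244 + 0.5244 + 0.5000
  = 1.9238 bits

I(X;Y) = H(X) + H(Y) - H(X,Y)
  = 0.9887 + 1.5462 - 1.9238
  = 0.6111 bits

Distribution 2 (S, T):
Marginal P(S) (row sums):
  P(S=0) = 5/72 + 25/72 = 5/12
  P(S=1) = 1/36 + 5/36 = 1/6
  P(S=2) = 5/72 + 25/72 = 5/12
Marginal P(T) (column sums):
  P(T=0) = 5/72 + 1/36 + 5/72 = 1/6
  P(T=1) = 25/72 + 5/36 + 25/72 = 5/6

H(S) = -[(5/12)·log₂(5/12) + (1/6)·log₂(1/6) + (5/12)·log₂(5/12)]
  = 0.5263 + 0.4308 + 0.5263
  = 1.4834 bits
H(T) = -[(1/6)·log₂(1/6) + (5/6)·log₂(5/6)]
  = 0.4308 + 0.2192
  = 0.6500 bits
H(S,T) = -[(5/72)·log₂(5/72) + (25/72)·log₂(25/72) + (1/36)·log₂(1/36) + (5/36)·log₂(5/36) + (5/72)·log₂(5/72) + (25/72)·log₂(25/72)]
  = 0.2672 + 0.5299 + 0.1436 + 0.3956 + 0.2672 + 0.5299
  = 2.1334 bits

I(S;T) = H(S) + H(T) - H(S,T)
  = 1.4834 + 0.6500 - 2.1334
  = 0.0000 bits

I(X;Y) = 0.6111 bits > I(S;T) = 0.0000 bits, so (X, Y) has the higher mutual information (stronger dependence).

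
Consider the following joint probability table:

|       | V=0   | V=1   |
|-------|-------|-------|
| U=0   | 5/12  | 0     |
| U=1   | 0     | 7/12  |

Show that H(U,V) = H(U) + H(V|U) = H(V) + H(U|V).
Marginal P(U) (row sums):
  P(U=0) = 5/12 + 0 = 5/12
  P(U=1) = 0 + 7/12 = 7/12
Marginal P(V) (column sums):
  P(V=0) = 5/12 + 0 = 5/12
  P(V=1) = 0 + 7/12 = 7/12

Decomposition 1: H(U) + H(V|U)
H(U) = -[(5/12)·log₂(5/12) + (7/12)·log₂(7/12)]
  = 0.5263 + 0.4536
  = 0.9799 bits
H(V|U) = -Σ P(U,V)·log₂ P(V|U), where P(V|U) = P(U,V) / P(U)
  (cells with P(U,V) = 0 contribute 0)
  (U=0,V=0): P(V|U) = (5/12)/(5/12) = 1;  -(5/12)·log₂(1) = 0.0000
  (U=1,V=1): P(V|U) = (7/12)/(7/12) = 1;  -(7/12)·log₂(1) = 0.0000
H(V|U) = 0.0000 + 0.0000
  = 0.0000 bits
H(U) + H(V|U) = 0.9799 + 0.0000 = 0.9799 bits

Decomposition 2: H(V) + H(U|V)
H(V) = -[(5/12)·log₂(5/12) + (7/12)·log₂(7/12)]
  = 0.5263 + 0.4536
  = 0.9799 bits
H(U|V) = -Σ P(U,V)·log₂ P(U|V), where P(U|V) = P(U,V) / P(V)
  (cells with P(U,V) = 0 contribute 0)
  (U=0,V=0): P(U|V) = (5/12)/(5/12) = 1;  -(5/12)·log₂(1) = 0.0000
  (U=1,V=1): P(U|V) = (7/12)/(7/12) = 1;  -(7/12)·log₂(1) = 0.0000
H(U|V) = 0.0000 + 0.0000
  = 0.0000 bits
H(V) + H(U|V) = 0.9799 + 0.0000 = 0.9799 bits

Direct computation of the joint entropy:
H(U,V) = -[(5/12)·log₂(5/12) + (7/12)·log₂(7/12)]
  = 0.5263 + 0.4536
  = 0.9799 bits

All three agree: H(U,V) = 0.9799 bits ✓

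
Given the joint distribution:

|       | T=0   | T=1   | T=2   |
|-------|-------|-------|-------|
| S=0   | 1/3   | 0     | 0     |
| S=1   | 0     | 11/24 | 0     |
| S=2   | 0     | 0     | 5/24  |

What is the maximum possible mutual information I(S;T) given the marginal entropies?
The upper bound on mutual information is I(S;T) ≤ min(H(S), H(T)).

Marginal P(S) (row sums):
  P(S=0) = 1/3 + 0 + 0 = 1/3
  P(S=1) = 0 + 11/24 + 0 = 11/24
  P(S=2) = 0 + 0 + 5/24 = 5/24
Marginal P(T) (column sums):
  P(T=0) = 1/3 + 0 + 0 = 1/3
  P(T=1) = 0 + 11/24 + 0 = 11/24
  P(T=2) = 0 + 0 + 5/24 = 5/24

H(S) = -[(1/3)·log₂(1/3) + (11/24)·log₂(11/24) + (5/24)·log₂(5/24)]
  = 0.5283 + 0.5159 + 0.4715
  = 1.5157 bits
H(T) = -[(1/3)·log₂(1/3) + (11/24)·log₂(11/24) + (5/24)·log₂(5/24)]
  = 0.5283 + 0.5159 + 0.4715
  = 1.5157 bits

Maximum possible I(S;T) = min(1.5157, 1.5157) = 1.5157 bits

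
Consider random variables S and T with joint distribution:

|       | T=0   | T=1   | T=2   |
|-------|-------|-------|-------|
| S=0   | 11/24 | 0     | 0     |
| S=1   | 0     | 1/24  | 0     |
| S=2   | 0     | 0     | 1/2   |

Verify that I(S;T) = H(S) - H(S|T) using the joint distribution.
Left side, from I(S;T) = H(S) + H(T) - H(S,T):
Marginal P(S) (row sums):
  P(S=0) = 11/24 + 0 + 0 = 11/24
  P(S=1) = 0 + 1/24 + 0 = 1/24
  P(S=2) = 0 + 0 + 1/2 = 1/2
Marginal P(T) (column sums):
  P(T=0) = 11/24 + 0 + 0 = 11/24
  P(T=1) = 0 + 1/24 + 0 = 1/24
  P(T=2) = 0 + 0 + 1/2 = 1/2

H(S) = -[(11/24)·log₂(11/24) + (1/24)·log₂(1/24) + (1/2)·log₂(1/2)]
  = 0.5159 + 0.1910 + 0.5000
  = 1.2069 bits
H(T) = -[(11/24)·log₂(11/24) + (1/24)·log₂(1/24) + (1/2)·log₂(1/2)]
  = 0.5159 + 0.1910 + 0.5000
  = 1.2069 bits
H(S,T) = -[(11/24)·log₂(11/24) + (1/24)·log₂(1/24) + (1/2)·log₂(1/2)]
  = 0.5159 + 0.1910 + 0.5000
  = 1.2069 bits

I(S;T) = H(S) + H(T) - H(S,T)
  = 1.2069 + 1.2069 - 1.2069
  = 1.2069 bits

Right side, with H(S|T) computed directly from the conditional probabilities:
H(S|T) = -Σ P(S,T)·log₂ P(S|T), where P(S|T) = P(S,T) / P(T)
  (cells with P(S,T) = 0 contribute 0)
  (S=0,T=0): P(S|T) = (11/24)/(11/24) = 1;  -(11/24)·log₂(1) = 0.0000
  (S=1,T=1): P(S|T) = (1/24)/(1/24) = 1;  -(1/24)·log₂(1) = 0.0000
  (S=2,T=2): P(S|T) = (1/2)/(1/2) = 1;  -(1/2)·log₂(1) = 0.0000
H(S|T) = 0.0000 + 0.0000 + 0.0000
  = 0.0000 bits
H(S) - H(S|T) = 1.2069 - 0.0000 = 1.2069 bits

Both sides equal 1.2069 bits, so I(S;T) = H(S) - H(S|T) ✓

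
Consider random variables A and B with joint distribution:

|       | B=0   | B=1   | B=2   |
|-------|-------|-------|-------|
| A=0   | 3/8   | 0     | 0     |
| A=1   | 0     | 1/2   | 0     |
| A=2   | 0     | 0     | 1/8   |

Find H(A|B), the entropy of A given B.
Marginal P(B) (column sums):
  P(B=0) = 3/8 + 0 + 0 = 3/8
  P(B=1) = 0 + 1/2 + 0 = 1/2
  P(B=2) = 0 + 0 + 1/8 = 1/8

H(A|B) = -Σ P(A,B)·log₂ P(A|B), where P(A|B) = P(A,B) / P(B)
  (cells with P(A,B) = 0 contribute 0)
  (A=0,B=0): P(A|B) = (3/8)/(3/8) = 1;  -(3/8)·log₂(1) = 0.0000
  (A=1,B=1): P(A|B) = (1/2)/(1/2) = 1;  -(1/2)·log₂(1) = 0.0000
  (A=2,B=2): P(A|B) = (1/8)/(1/8) = 1;  -(1/8)·log₂(1) = 0.0000
H(A|B) = 0.0000 + 0.0000 + 0.0000
  = 0.0000 bits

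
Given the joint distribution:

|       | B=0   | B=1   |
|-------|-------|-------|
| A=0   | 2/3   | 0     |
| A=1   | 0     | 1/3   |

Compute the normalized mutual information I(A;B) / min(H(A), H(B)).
Marginal P(A) (row sums):
  P(A=0) = 2/3 + 0 = 2/3
  P(A=1) = 0 + 1/3 = 1/3
Marginal P(B) (column sums):
  P(B=0) = 2/3 + 0 = 2/3
  P(B=1) = 0 + 1/3 = 1/3

H(A) = -[(2/3)·log₂(2/3) + (1/3)·log₂(1/3)]
  = 0.3900 + 0.5283
  = 0.9183 bits
H(B) = -[(2/3)·log₂(2/3) + (1/3)·log₂(1/3)]
  = 0.3900 + 0.5283
  = 0.9183 bits
H(A,B) = -[(2/3)·log₂(2/3) + (1/3)·log₂(1/3)]
  = 0.3900 + 0.5283
  = 0.9183 bits

I(A;B) = H(A) + H(B) - H(A,B)
  = 0.9183 + 0.9183 - 0.9183
  = 0.9183 bits

min(H(A), H(B)) = min(0.9183, 0.9183) = 0.9183 bits
Normalized MI = 0.9183 / 0.9183 = 1.0000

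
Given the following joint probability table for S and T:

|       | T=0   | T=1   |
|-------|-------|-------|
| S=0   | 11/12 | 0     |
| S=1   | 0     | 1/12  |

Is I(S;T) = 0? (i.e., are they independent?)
Marginal P(S) (row sums):
  P(S=0) = 11/12 + 0 = 11/12
  P(S=1) = 0 + 1/12 = 1/12
Marginal P(T) (column sums):
  P(T=0) = 11/12 + 0 = 11/12
  P(T=1) = 0 + 1/12 = 1/12

S and T are independent iff P(S=i,T=j) = P(S=i)·P(T=j) for every cell.
  P(S=0)·P(T=0) = 11/12 × 11/12 = 121/144, but P(S=0,T=0) = 11/12 ✗

No, S and T are not independent. Quantitatively, I(S;T) > 0:

H(S) = -[(11/12)·log₂(11/12) + (1/12)·log₂(1/12)]
  = 0.1151 + 0.2987
  = 0.4138 bits
H(T) = -[(11/12)·log₂(11/12) + (1/12)·log₂(1/12)]
  = 0.1151 + 0.2987
  = 0.4138 bits
H(S,T) = -[(11/12)·log₂(11/12) + (1/12)·log₂(1/12)]
  = 0.1151 + 0.2987
  = 0.4138 bits
I(S;T) = H(S) + H(T) - H(S,T) = 0.4138 + 0.4138 - 0.4138 = 0.4138 bits > 0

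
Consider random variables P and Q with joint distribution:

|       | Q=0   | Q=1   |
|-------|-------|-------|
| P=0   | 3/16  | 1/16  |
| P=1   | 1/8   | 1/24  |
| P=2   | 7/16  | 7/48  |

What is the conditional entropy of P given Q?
Marginal P(Q) (column sums):
  P(Q=0) = 3/16 + 1/8 + 7/16 = 3/4
  P(Q=1) = 1/16 + 1/24 + 7/48 = 1/4

H(P|Q) = -Σ P(P,Q)·log₂ P(P|Q), where P(P|Q) = P(P,Q) / P(Q)
  (P=0,Q=0): P(P|Q) = (3/16)/(3/4) = 1/4;  -(3/16)·log₂(1/4) = 0.3750
  (P=0,Q=1): P(P|Q) = (1/16)/(1/4) = 1/4;  -(1/16)·log₂(1/4) = 0.1250
  (P=1,Q=0): P(P|Q) = (1/8)/(3/4) = 1/6;  -(1/8)·log₂(1/6) = 0.3231
  (P=1,Q=1): P(P|Q) = (1/24)/(1/4) = 1/6;  -(1/24)·log₂(1/6) = 0.1077
  (P=2,Q=0): P(P|Q) = (7/16)/(3/4) = 7/12;  -(7/16)·log₂(7/12) = 0.3402
  (P=2,Q=1): P(P|Q) = (7/48)/(1/4) = 7/12;  -(7/48)·log₂(7/12) = 0.1134
H(P|Q) = 0.3750 + 0.1250 + 0.3231 + 0.1077 + 0.3402 + 0.1134
  = 1.3844 bits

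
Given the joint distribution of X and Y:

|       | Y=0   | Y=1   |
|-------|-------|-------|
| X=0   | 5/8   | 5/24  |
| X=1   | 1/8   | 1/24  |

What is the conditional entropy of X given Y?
Marginal P(Y) (column sums):
  P(Y=0) = 5/8 + 1/8 = 3/4
  P(Y=1) = 5/24 + 1/24 = 1/4

H(X|Y) = -Σ P(X,Y)·log₂ P(X|Y), where P(X|Y) = P(X,Y) / P(Y)
  (X=0,Y=0): P(X|Y) = (5/8)/(3/4) = 5/6;  -(5/8)·log₂(5/6) = 0.1644
  (X=0,Y=1): P(X|Y) = (5/24)/(1/4) = 5/6;  -(5/24)·log₂(5/6) = 0.0548
  (X=1,Y=0): P(X|Y) = (1/8)/(3/4) = 1/6;  -(1/8)·log₂(1/6) = 0.3231
  (X=1,Y=1): P(X|Y) = (1/24)/(1/4) = 1/6;  -(1/24)·log₂(1/6) = 0.1077
H(X|Y) = 0.1644 + 0.0548 + 0.3231 + 0.1077
  = 0.6500 bits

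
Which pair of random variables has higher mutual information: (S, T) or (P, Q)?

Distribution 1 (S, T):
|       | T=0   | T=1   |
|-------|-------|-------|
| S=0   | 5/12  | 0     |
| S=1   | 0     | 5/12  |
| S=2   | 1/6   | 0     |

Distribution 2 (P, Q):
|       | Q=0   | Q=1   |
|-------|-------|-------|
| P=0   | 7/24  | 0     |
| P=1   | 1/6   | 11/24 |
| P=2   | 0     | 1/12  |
Distribution 1 (S, T):
Marginal P(S) (row sums):
  P(S=0) = 5/12 + 0 = 5/12
  P(S=1) = 0 + 5/12 = 5/12
  P(S=2) = 1/6 + 0 = 1/6
Marginal P(T) (column sums):
  P(T=0) = 5/12 + 0 + 1/6 = 7/12
  P(T=1) = 0 + 5/12 + 0 = 5/12

H(S) = -[(5/12)·log₂(5/12) + (5/12)·log₂(5/12) + (1/6)·log₂(1/6)]
  = 0.5263 + 0.5263 + 0.4308
  = 1.4834 bits
H(T) = -[(7/12)·log₂(7/12) + (5/12)·log₂(5/12)]
  = 0.4536 + 0.5263
  = 0.9799 bits
H(S,T) = -[(5/12)·log₂(5/12) + (5/12)·log₂(5/12) + (1/6)·log₂(1/6)]
  = 0.5263 + 0.5263 + 0.4308
  = 1.4834 bits

I(S;T) = H(S) + H(T) - H(S,T)
  = 1.4834 + 0.9799 - 1.4834
  = 0.9799 bits

Distribution 2 (P, Q):
Marginal P(P) (row sums):
  P(P=0) = 7/24 + 0 = 7/24
  P(P=1) = 1/6 + 11/24 = 5/8
  P(P=2) = 0 + 1/12 = 1/12
Marginal P(Q) (column sums):
  P(Q=0) = 7/24 + 1/6 + 0 = 11/24
  P(Q=1) = 0 + 11/24 + 1/12 = 13/24

H(P) = -[(7/24)·log₂(7/24) + (5/8)·log₂(5/8) + (1/12)·log₂(1/12)]
  = 0.5185 + 0.4238 + 0.2987
  = 1.2410 bits
H(Q) = -[(11/24)·log₂(11/24) + (13/24)·log₂(13/24)]
  = 0.5159 + 0.4791
  = 0.9950 bits
H(P,Q) = -[(7/24)·log₂(7/24) + (1/6)·log₂(1/6) + (11/24)·log₂(11/24) + (1/12)·log₂(1/12)]
  = 0.5185 + 0.4308 + 0.5159 + 0.2987
  = 1.7639 bits

I(P;Q) = H(P) + H(Q) - H(P,Q)
  = 1.2410 + 0.9950 - 1.7639
  = 0.4721 bits

I(S;T) = 0.9799 bits > I(P;Q) = 0.4721 bits, so (S, T) has the higher mutual information (stronger dependence).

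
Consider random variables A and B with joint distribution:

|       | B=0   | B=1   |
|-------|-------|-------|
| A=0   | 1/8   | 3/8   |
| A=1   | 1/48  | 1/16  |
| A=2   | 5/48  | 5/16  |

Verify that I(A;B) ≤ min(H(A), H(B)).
Marginal P(A) (row sums):
  P(A=0) = 1/8 + 3/8 = 1/2
  P(A=1) = 1/48 + 1/16 = 1/12
  P(A=2) = 5/48 + 5/16 = 5/12
Marginal P(B) (column sums):
  P(B=0) = 1/8 + 1/48 + 5/48 = 1/4
  P(B=1) = 3/8 + 1/16 + 5/16 = 3/4

H(A) = -[(1/2)·log₂(1/2) + (1/12)·log₂(1/12) + (5/12)·log₂(5/12)]
  = 0.5000 + 0.2987 + 0.5263
  = 1.3250 bits
H(B) = -[(1/4)·log₂(1/4) + (3/4)·log₂(3/4)]
  = 0.5000 + 0.3113
  = 0.8113 bits
H(A,B) = -[(1/8)·log₂(1/8) + (3/8)·log₂(3/8) + (1/48)·log₂(1/48) + (1/16)·log₂(1/16) + (5/48)·log₂(5/48) + (5/16)·log₂(5/16)]
  = 0.3750 + 0.5306 + 0.1164 + 0.2500 + 0.3399 + 0.5244
  = 2.1363 bits

I(A;B) = H(A) + H(B) - H(A,B)
  = 1.3250 + 0.8113 - 2.1363
  = 0.0000 bits

min(H(A), H(B)) = min(1.3250, 0.8113) = 0.8113 bits
Since 0.0000 ≤ 0.8113, the bound is satisfied ✓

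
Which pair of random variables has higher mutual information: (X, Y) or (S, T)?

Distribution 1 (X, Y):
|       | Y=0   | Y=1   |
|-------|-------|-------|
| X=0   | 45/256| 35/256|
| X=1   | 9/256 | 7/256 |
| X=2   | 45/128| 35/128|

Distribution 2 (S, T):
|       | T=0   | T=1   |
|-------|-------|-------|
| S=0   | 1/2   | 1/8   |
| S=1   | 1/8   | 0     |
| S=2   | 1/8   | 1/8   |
Distribution 1 (X, Y):
Marginal P(X) (row sums):
  P(X=0) = 45/256 + 35/256 = 5/16
  P(X=1) = 9/256 + 7/256 = 1/16
  P(X=2) = 45/128 + 35/128 = 5/8
Marginal P(Y) (column sums):
  P(Y=0) = 45/256 + 9/256 + 45/128 = 9/16
  P(Y=1) = 35/256 + 7/256 + 35/128 = 7/16

H(X) = -[(5/16)·log₂(5/16) + (1/16)·log₂(1/16) + (5/8)·log₂(5/8)]
  = 0.5244 + 0.2500 + 0.4238
  = 1.1982 bits
H(Y) = -[(9/16)·log₂(9/16) + (7/16)·log₂(7/16)]
  = 0.4669 + 0.5218
  = 0.9887 bits
H(X,Y) = -[(45/256)·log₂(45/256) + (35/256)·log₂(35/256) + (9/256)·log₂(9/256) + (7/256)·log₂(7/256) + (45/128)·log₂(45/128) + (35/128)·log₂(35/128)]
  = 0.4409 + 0.3925 + 0.1698 + 0.1420 + 0.5302 + 0.5115
  = 2.1869 bits

I(X;Y) = H(X) + H(Y) - H(X,Y)
  = 1.1982 + 0.9887 - 2.1869
  = 0.0000 bits

Distribution 2 (S, T):
Marginal P(S) (row sums):
  P(S=0) = 1/2 + 1/8 = 5/8
  P(S=1) = 1/8 + 0 = 1/8
  P(S=2) = 1/8 + 1/8 = 1/4
Marginal P(T) (column sums):
  P(T=0) = 1/2 + 1/8 + 1/8 = 3/4
  P(T=1) = 1/8 + 0 + 1/8 = 1/4

H(S) = -[(5/8)·log₂(5/8) + (1/8)·log₂(1/8) + (1/4)·log₂(1/4)]
  = 0.4238 + 0.3750 + 0.5000
  = 1.2988 bits
H(T) = -[(3/4)·log₂(3/4) + (1/4)·log₂(1/4)]
  = 0.3113 + 0.5000
  = 0.8113 bits
H(S,T) = -[(1/2)·log₂(1/2) + (1/8)·log₂(1/8) + (1/8)·log₂(1/8) + (1/8)·log₂(1/8) + (1/8)·log₂(1/8)]
  = 0.5000 + 0.3750 + 0.3750 + 0.3750 + 0.3750
  = 2.0000 bits

I(S;T) = H(S) + H(T) - H(S,T)
  = 1.2988 + 0.8113 - 2.0000
  = 0.1101 bits

I(S;T) = 0.1101 bits > I(X;Y) = 0.0000 bits, so (S, T) has the higher mutual information (stronger dependence).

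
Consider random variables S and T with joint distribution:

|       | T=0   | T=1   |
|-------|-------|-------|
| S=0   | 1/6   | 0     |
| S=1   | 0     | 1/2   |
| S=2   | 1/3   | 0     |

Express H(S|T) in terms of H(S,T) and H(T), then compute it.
H(S|T) = H(S,T) - H(T)

Marginal P(T) (column sums):
  P(T=0) = 1/6 + 0 + 1/3 = 1/2
  P(T=1) = 0 + 1/2 + 0 = 1/2

H(S,T) = -[(1/6)·log₂(1/6) + (1/2)·log₂(1/2) + (1/3)·log₂(1/3)]
  = 0.4308 + 0.5000 + 0.5283
  = 1.4591 bits
H(T) = -[(1/2)·log₂(1/2) + (1/2)·log₂(1/2)]
  = 0.5000 + 0.5000
  = 1.0000 bits

H(S|T) = 1.4591 - 1.0000 = 0.4591 bits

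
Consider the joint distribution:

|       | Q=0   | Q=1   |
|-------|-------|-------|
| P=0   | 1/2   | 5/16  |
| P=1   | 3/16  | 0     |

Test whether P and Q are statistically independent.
Marginal P(P) (row sums):
  P(P=0) = 1/2 + 5/16 = 13/16
  P(P=1) = 3/16 + 0 = 3/16
Marginal P(Q) (column sums):
  P(Q=0) = 1/2 + 3/16 = 11/16
  P(Q=1) = 5/16 + 0 = 5/16

P and Q are independent iff P(P=i,Q=j) = P(P=i)·P(Q=j) for every cell.
  P(P=0)·P(Q=0) = 13/16 × 11/16 = 143/256, but P(P=0,Q=0) = 1/2 ✗

No, P and Q are not independent. Quantitatively, I(P;Q) > 0:

H(P) = -[(13/16)·log₂(13/16) + (3/16)·log₂(3/16)]
  = 0.2434 + 0.4528
  = 0.6962 bits
H(Q) = -[(11/16)·log₂(11/16) + (5/16)·log₂(5/16)]
  = 0.3716 + 0.5244
  = 0.8960 bits
H(P,Q) = -[(1/2)·log₂(1/2) + (5/16)·log₂(5/16) + (3/16)·log₂(3/16)]
  = 0.5000 + 0.5244 + 0.4528
  = 1.4772 bits
I(P;Q) = H(P) + H(Q) - H(P,Q) = 0.6962 + 0.8960 - 1.4772 = 0.1150 bits > 0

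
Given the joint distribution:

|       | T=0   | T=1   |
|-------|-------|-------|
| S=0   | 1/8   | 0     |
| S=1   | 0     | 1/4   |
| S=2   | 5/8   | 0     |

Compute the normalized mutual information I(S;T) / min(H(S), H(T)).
Marginal P(S) (row sums):
  P(S=0) = 1/8 + 0 = 1/8
  P(S=1) = 0 + 1/4 = 1/4
  P(S=2) = 5/8 + 0 = 5/8
Marginal P(T) (column sums):
  P(T=0) = 1/8 + 0 + 5/8 = 3/4
  P(T=1) = 0 + 1/4 + 0 = 1/4

H(S) = -[(1/8)·log₂(1/8) + (1/4)·log₂(1/4) + (5/8)·log₂(5/8)]
  = 0.3750 + 0.5000 + 0.4238
  = 1.2988 bits
H(T) = -[(3/4)·log₂(3/4) + (1/4)·log₂(1/4)]
  = 0.3113 + 0.5000
  = 0.8113 bits
H(S,T) = -[(1/8)·log₂(1/8) + (1/4)·log₂(1/4) + (5/8)·log₂(5/8)]
  = 0.3750 + 0.5000 + 0.4238
  = 1.2988 bits

I(S;T) = H(S) + H(T) - H(S,T)
  = 1.2988 + 0.8113 - 1.2988
  = 0.8113 bits

min(H(S), H(T)) = min(1.2988, 0.8113) = 0.8113 bits
Normalized MI = 0.8113 / 0.8113 = 1.0000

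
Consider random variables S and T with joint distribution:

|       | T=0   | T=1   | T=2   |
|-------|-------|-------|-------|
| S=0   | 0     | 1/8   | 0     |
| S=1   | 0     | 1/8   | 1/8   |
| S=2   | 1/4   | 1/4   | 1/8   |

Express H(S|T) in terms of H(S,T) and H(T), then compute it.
H(S|T) = H(S,T) - H(T)

Marginal P(T) (column sums):
  P(T=0) = 0 + 0 + 1/4 = 1/4
  P(T=1) = 1/8 + 1/8 + 1/4 = 1/2
  P(T=2) = 0 + 1/8 + 1/8 = 1/4

H(S,T) = -[(1/8)·log₂(1/8) + (1/8)·log₂(1/8) + (1/8)·log₂(1/8) + (1/4)·log₂(1/4) + (1/4)·log₂(1/4) + (1/8)·log₂(1/8)]
  = 0.3750 + 0.3750 + 0.3750 + 0.5000 + 0.5000 + 0.3750
  = 2.5000 bits
H(T) = -[(1/4)·log₂(1/4) + (1/2)·log₂(1/2) + (1/4)·log₂(1/4)]
  = 0.5000 + 0.5000 + 0.5000
  = 1.5000 bits

H(S|T) = 2.5000 - 1.5000 = 1.0000 bits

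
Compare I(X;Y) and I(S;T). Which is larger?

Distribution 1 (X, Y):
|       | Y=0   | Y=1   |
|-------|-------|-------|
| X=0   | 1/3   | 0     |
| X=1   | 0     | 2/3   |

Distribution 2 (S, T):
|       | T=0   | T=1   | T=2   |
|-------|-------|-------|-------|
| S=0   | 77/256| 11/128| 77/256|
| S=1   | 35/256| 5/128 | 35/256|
Distribution 1 (X, Y):
Marginal P(X) (row sums):
  P(X=0) = 1/3 + 0 = 1/3
  P(X=1) = 0 + 2/3 = 2/3
Marginal P(Y) (column sums):
  P(Y=0) = 1/3 + 0 = 1/3
  P(Y=1) = 0 + 2/3 = 2/3

H(X) = -[(1/3)·log₂(1/3) + (2/3)·log₂(2/3)]
  = 0.5283 + 0.3900
  = 0.9183 bits
H(Y) = -[(1/3)·log₂(1/3) + (2/3)·log₂(2/3)]
  = 0.5283 + 0.3900
  = 0.9183 bits
H(X,Y) = -[(1/3)·log₂(1/3) + (2/3)·log₂(2/3)]
  = 0.5283 + 0.3900
  = 0.9183 bits

I(X;Y) = H(X) + H(Y) - H(X,Y)
  = 0.9183 + 0.9183 - 0.9183
  = 0.9183 bits

Distribution 2 (S, T):
Marginal P(S) (row sums):
  P(S=0) = 77/256 + 11/128 + 77/256 = 11/16
  P(S=1) = 35/256 + 5/128 + 35/256 = 5/16
Marginal P(T) (column sums):
  P(T=0) = 77/256 + 35/256 = 7/16
  P(T=1) = 11/128 + 5/128 = 1/8
  P(T=2) = 77/256 + 35/256 = 7/16

H(S) = -[(11/16)·log₂(11/16) + (5/16)·log₂(5/16)]
  = 0.3716 + 0.5244
  = 0.8960 bits
H(T) = -[(7/16)·log₂(7/16) + (1/8)·log₂(1/8) + (7/16)·log₂(7/16)]
  = 0.5218 + 0.3750 + 0.5218
  = 1.4186 bits
H(S,T) = -[(77/256)·log₂(77/256) + (11/128)·log₂(11/128) + (77/256)·log₂(77/256) + (35/256)·log₂(35/256) + (5/128)·log₂(5/128) + (35/256)·log₂(35/256)]
  = 0.5213 + 0.3043 + 0.5213 + 0.3925 + 0.1827 + 0.3925
  = 2.3146 bits

I(S;T) = H(S) + H(T) - H(S,T)
  = 0.8960 + 1.4186 - 2.3146
  = 0.0000 bits

I(X;Y) = 0.9183 bits > I(S;T) = 0.0000 bits, so (X, Y) has the higher mutual information (stronger dependence).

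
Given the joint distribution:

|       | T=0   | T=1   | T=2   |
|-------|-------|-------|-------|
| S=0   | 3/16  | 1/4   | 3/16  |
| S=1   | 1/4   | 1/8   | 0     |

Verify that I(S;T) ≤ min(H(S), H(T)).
Marginal P(S) (row sums):
  P(S=0) = 3/16 + 1/4 + 3/16 = 5/8
  P(S=1) = 1/4 + 1/8 + 0 = 3/8
Marginal P(T) (column sums):
  P(T=0) = 3/16 + 1/4 = 7/16
  P(T=1) = 1/4 + 1/8 = 3/8
  P(T=2) = 3/16 + 0 = 3/16

H(S) = -[(5/8)·log₂(5/8) + (3/8)·log₂(3/8)]
  = 0.4238 + 0.5306
  = 0.9544 bits
H(T) = -[(7/16)·log₂(7/16) + (3/8)·log₂(3/8) + (3/16)·log₂(3/16)]
  = 0.5218 + 0.5306 + 0.4528
  = 1.5052 bits
H(S,T) = -[(3/16)·log₂(3/16) + (1/4)·log₂(1/4) + (3/16)·log₂(3/16) + (1/4)·log₂(1/4) + (1/8)·log₂(1/8)]
  = 0.4528 + 0.5000 + 0.4528 + 0.5000 + 0.3750
  = 2.2806 bits

I(S;T) = H(S) + H(T) - H(S,T)
  = 0.9544 + 1.5052 - 2.2806
  = 0.1790 bits

min(H(S), H(T)) = min(0.9544, 1.5052) = 0.9544 bits
Since 0.1790 ≤ 0.9544, the bound is satisfied ✓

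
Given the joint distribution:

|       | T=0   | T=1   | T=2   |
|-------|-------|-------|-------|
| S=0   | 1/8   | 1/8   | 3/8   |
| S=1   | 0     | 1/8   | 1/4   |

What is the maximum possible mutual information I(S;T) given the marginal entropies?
The upper bound on mutual information is I(S;T) ≤ min(H(S), H(T)).

Marginal P(S) (row sums):
  P(S=0) = 1/8 + 1/8 + 3/8 = 5/8
  P(S=1) = 0 + 1/8 + 1/4 = 3/8
Marginal P(T) (column sums):
  P(T=0) = 1/8 + 0 = 1/8
  P(T=1) = 1/8 + 1/8 = 1/4
  P(T=2) = 3/8 + 1/4 = 5/8

H(S) = -[(5/8)·log₂(5/8) + (3/8)·log₂(3/8)]
  = 0.4238 + 0.5306
  = 0.9544 bits
H(T) = -[(1/8)·log₂(1/8) + (1/4)·log₂(1/4) + (5/8)·log₂(5/8)]
  = 0.3750 + 0.5000 + 0.4238
  = 1.2988 bits

Maximum possible I(S;T) = min(0.9544, 1.2988) = 0.9544 bits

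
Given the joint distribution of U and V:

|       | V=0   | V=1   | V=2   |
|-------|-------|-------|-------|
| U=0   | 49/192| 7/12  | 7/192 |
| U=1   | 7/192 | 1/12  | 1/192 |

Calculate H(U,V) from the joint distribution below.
H(U,V) = -Σ P(U,V) log₂ P(U,V), summed over the non-zero cells:
H(U,V) = -[(49/192)·log₂(49/192) + (7/12)·log₂(7/12) + (7/192)·log₂(7/192) + (7/192)·log₂(7/192) + (1/12)·log₂(1/12) + (1/192)·log₂(1/192)]
  = 0.5028 + 0.4536 + 0.1742 + 0.1742 + 0.2987 + 0.0395
  = 1.6430 bits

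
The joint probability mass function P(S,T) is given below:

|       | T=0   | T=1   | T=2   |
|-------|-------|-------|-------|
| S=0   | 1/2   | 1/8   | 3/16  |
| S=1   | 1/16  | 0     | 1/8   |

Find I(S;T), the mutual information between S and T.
Marginal P(S) (row sums):
  P(S=0) = 1/2 + 1/8 + 3/16 = 13/16
  P(S=1) = 1/16 + 0 + 1/8 = 3/16
Marginal P(T) (column sums):
  P(T=0) = 1/2 + 1/16 = 9/16
  P(T=1) = 1/8 + 0 = 1/8
  P(T=2) = 3/16 + 1/8 = 5/16

H(S) = -[(13/16)·log₂(13/16) + (3/16)·log₂(3/16)]
  = 0.2434 + 0.4528
  = 0.6962 bits
H(T) = -[(9/16)·log₂(9/16) + (1/8)·log₂(1/8) + (5/16)·log₂(5/16)]
  = 0.4669 + 0.3750 + 0.5244
  = 1.3663 bits
H(S,T) = -[(1/2)·log₂(1/2) + (1/8)·log₂(1/8) + (3/16)·log₂(3/16) + (1/16)·log₂(1/16) + (1/8)·log₂(1/8)]
  = 0.5000 + 0.3750 + 0.4528 + 0.2500 + 0.3750
  = 1.9528 bits

I(S;T) = H(S) + H(T) - H(S,T)
  = 0.6962 + 1.3663 - 1.9528
  = 0.1097 bits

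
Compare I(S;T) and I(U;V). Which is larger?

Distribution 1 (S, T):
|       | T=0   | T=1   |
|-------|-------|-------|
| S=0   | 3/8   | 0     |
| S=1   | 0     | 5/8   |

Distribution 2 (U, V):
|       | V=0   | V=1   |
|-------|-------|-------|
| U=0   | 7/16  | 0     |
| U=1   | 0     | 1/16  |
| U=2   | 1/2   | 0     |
Distribution 1 (S, T):
Marginal P(S) (row sums):
  P(S=0) = 3/8 + 0 = 3/8
  P(S=1) = 0 + 5/8 = 5/8
Marginal P(T) (column sums):
  P(T=0) = 3/8 + 0 = 3/8
  P(T=1) = 0 + 5/8 = 5/8

H(S) = -[(3/8)·log₂(3/8) + (5/8)·log₂(5/8)]
  = 0.5306 + 0.4238
  = 0.9544 bits
H(T) = -[(3/8)·log₂(3/8) + (5/8)·log₂(5/8)]
  = 0.5306 + 0.4238
  = 0.9544 bits
H(S,T) = -[(3/8)·log₂(3/8) + (5/8)·log₂(5/8)]
  = 0.5306 + 0.4238
  = 0.9544 bits

I(S;T) = H(S) + H(T) - H(S,T)
  = 0.9544 + 0.9544 - 0.9544
  = 0.9544 bits

Distribution 2 (U, V):
Marginal P(U) (row sums):
  P(U=0) = 7/16 + 0 = 7/16
  P(U=1) = 0 + 1/16 = 1/16
  P(U=2) = 1/2 + 0 = 1/2
Marginal P(V) (column sums):
  P(V=0) = 7/16 + 0 + 1/2 = 15/16
  P(V=1) = 0 + 1/16 + 0 = 1/16

H(U) = -[(7/16)·log₂(7/16) + (1/16)·log₂(1/16) + (1/2)·log₂(1/2)]
  = 0.5218 + 0.2500 + 0.5000
  = 1.2718 bits
H(V) = -[(15/16)·log₂(15/16) + (1/16)·log₂(1/16)]
  = 0.0873 + 0.2500
  = 0.3373 bits
H(U,V) = -[(7/16)·log₂(7/16) + (1/16)·log₂(1/16) + (1/2)·log₂(1/2)]
  = 0.5218 + 0.2500 + 0.5000
  = 1.2718 bits

I(U;V) = H(U) + H(V) - H(U,V)
  = 1.2718 + 0.3373 - 1.2718
  = 0.3373 bits

I(S;T) = 0.9544 bits > I(U;V) = 0.3373 bits, so (S, T) has the higher mutual information (stronger dependence).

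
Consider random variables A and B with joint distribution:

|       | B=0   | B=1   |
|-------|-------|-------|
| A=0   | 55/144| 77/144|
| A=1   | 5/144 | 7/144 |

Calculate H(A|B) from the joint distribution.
Marginal P(B) (column sums):
  P(B=0) = 55/144 + 5/144 = 5/12
  P(B=1) = 77/144 + 7/144 = 7/12

H(A|B) = -Σ P(A,B)·log₂ P(A|B), where P(A|B) = P(A,B) / P(B)
  (A=0,B=0): P(A|B) = (55/144)/(5/12) = 11/12;  -(55/144)·log₂(11/12) = 0.0479
  (A=0,B=1): P(A|B) = (77/144)/(7/12) = 11/12;  -(77/144)·log₂(11/12) = 0.0671
  (A=1,B=0): P(A|B) = (5/144)/(5/12) = 1/12;  -(5/144)·log₂(1/12) = 0.1245
  (A=1,B=1): P(A|B) = (7/144)/(7/12) = 1/12;  -(7/144)·log₂(1/12) = 0.1743
H(A|B) = 0.0479 + 0.0671 + 0.1245 + 0.1743
  = 0.4138 bits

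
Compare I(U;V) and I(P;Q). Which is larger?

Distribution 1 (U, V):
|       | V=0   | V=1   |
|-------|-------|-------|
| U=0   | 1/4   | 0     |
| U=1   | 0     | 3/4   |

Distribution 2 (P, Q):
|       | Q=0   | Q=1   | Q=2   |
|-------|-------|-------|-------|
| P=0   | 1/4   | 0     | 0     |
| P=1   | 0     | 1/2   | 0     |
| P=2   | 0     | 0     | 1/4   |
Distribution 1 (U, V):
Marginal P(U) (row sums):
  P(U=0) = 1/4 + 0 = 1/4
  P(U=1) = 0 + 3/4 = 3/4
Marginal P(V) (column sums):
  P(V=0) = 1/4 + 0 = 1/4
  P(V=1) = 0 + 3/4 = 3/4

H(U) = -[(1/4)·log₂(1/4) + (3/4)·log₂(3/4)]
  = 0.5000 + 0.3113
  = 0.8113 bits
H(V) = -[(1/4)·log₂(1/4) + (3/4)·log₂(3/4)]
  = 0.5000 + 0.3113
  = 0.8113 bits
H(U,V) = -[(1/4)·log₂(1/4) + (3/4)·log₂(3/4)]
  = 0.5000 + 0.3113
  = 0.8113 bits

I(U;V) = H(U) + H(V) - H(U,V)
  = 0.8113 + 0.8113 - 0.8113
  = 0.8113 bits

Distribution 2 (P, Q):
Marginal P(P) (row sums):
  P(P=0) = 1/4 + 0 + 0 = 1/4
  P(P=1) = 0 + 1/2 + 0 = 1/2
  P(P=2) = 0 + 0 + 1/4 = 1/4
Marginal P(Q) (column sums):
  P(Q=0) = 1/4 + 0 + 0 = 1/4
  P(Q=1) = 0 + 1/2 + 0 = 1/2
  P(Q=2) = 0 + 0 + 1/4 = 1/4

H(P) = -[(1/4)·log₂(1/4) + (1/2)·log₂(1/2) + (1/4)·log₂(1/4)]
  = 0.5000 + 0.5000 + 0.5000
  = 1.5000 bits
H(Q) = -[(1/4)·log₂(1/4) + (1/2)·log₂(1/2) + (1/4)·log₂(1/4)]
  = 0.5000 + 0.5000 + 0.5000
  = 1.5000 bits
H(P,Q) = -[(1/4)·log₂(1/4) + (1/2)·log₂(1/2) + (1/4)·log₂(1/4)]
  = 0.5000 + 0.5000 + 0.5000
  = 1.5000 bits

I(P;Q) = H(P) + H(Q) - H(P,Q)
  = 1.5000 + 1.5000 - 1.5000
  = 1.5000 bits

I(P;Q) = 1.5000 bits > I(U;V) = 0.8113 bits, so (P, Q) has the higher mutual information (stronger dependence).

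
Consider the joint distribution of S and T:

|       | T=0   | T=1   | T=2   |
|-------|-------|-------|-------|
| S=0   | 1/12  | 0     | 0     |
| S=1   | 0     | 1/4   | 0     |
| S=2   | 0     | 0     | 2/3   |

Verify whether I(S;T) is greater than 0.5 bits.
Marginal P(S) (row sums):
  P(S=0) = 1/12 + 0 + 0 = 1/12
  P(S=1) = 0 + 1/4 + 0 = 1/4
  P(S=2) = 0 + 0 + 2/3 = 2/3
Marginal P(T) (column sums):
  P(T=0) = 1/12 + 0 + 0 = 1/12
  P(T=1) = 0 + 1/4 + 0 = 1/4
  P(T=2) = 0 + 0 + 2/3 = 2/3

H(S) = -[(1/12)·log₂(1/12) + (1/4)·log₂(1/4) + (2/3)·log₂(2/3)]
  = 0.2987 + 0.5000 + 0.3900
  = 1.1887 bits
H(T) = -[(1/12)·log₂(1/12) + (1/4)·log₂(1/4) + (2/3)·log₂(2/3)]
  = 0.2987 + 0.5000 + 0.3900
  = 1.1887 bits
H(S,T) = -[(1/12)·log₂(1/12) + (1/4)·log₂(1/4) + (2/3)·log₂(2/3)]
  = 0.2987 + 0.5000 + 0.3900
  = 1.1887 bits

I(S;T) = H(S) + H(T) - H(S,T)
  = 1.1887 + 1.1887 - 1.1887
  = 1.1887 bits

Yes. I(S;T) = 1.1887 bits, which is > 0.5 bits.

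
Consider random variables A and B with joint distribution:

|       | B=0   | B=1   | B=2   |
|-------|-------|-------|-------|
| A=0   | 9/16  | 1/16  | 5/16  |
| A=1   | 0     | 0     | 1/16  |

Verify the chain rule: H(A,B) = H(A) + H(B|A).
Left side:
H(A,B) = -[(9/16)·log₂(9/16) + (1/16)·log₂(1/16) + (5/16)·log₂(5/16) + (1/16)·log₂(1/16)]
  = 0.4669 + 0.2500 + 0.5244 + 0.2500
  = 1.4913 bits

Right side:
Marginal P(A) (row sums):
  P(A=0) = 9/16 + 1/16 + 5/16 = 15/16
  P(A=1) = 0 + 0 + 1/16 = 1/16
H(A) = -[(15/16)·log₂(15/16) + (1/16)·log₂(1/16)]
  = 0.0873 + 0.2500
  = 0.3373 bits
H(B|A) = -Σ P(A,B)·log₂ P(B|A), where P(B|A) = P(A,B) / P(A)
  (cells with P(A,B) = 0 contribute 0)
  (A=0,B=0): P(B|A) = (9/16)/(15/16) = 3/5;  -(9/16)·log₂(3/5) = 0.4145
  (A=0,B=1): P(B|A) = (1/16)/(15/16) = 1/15;  -(1/16)·log₂(1/15) = 0.2442
  (A=0,B=2): P(B|A) = (5/16)/(15/16) = 1/3;  -(5/16)·log₂(1/3) = 0.4953
  (A=1,B=2): P(B|A) = (1/16)/(1/16) = 1;  -(1/16)·log₂(1) = 0.0000
H(B|A) = 0.4145 + 0.2442 + 0.4953 + 0.0000
  = 1.1540 bits
H(A) + H(B|A) = 0.3373 + 1.1540 = 1.4913 bits

Both sides equal 1.4913 bits, so the chain rule holds ✓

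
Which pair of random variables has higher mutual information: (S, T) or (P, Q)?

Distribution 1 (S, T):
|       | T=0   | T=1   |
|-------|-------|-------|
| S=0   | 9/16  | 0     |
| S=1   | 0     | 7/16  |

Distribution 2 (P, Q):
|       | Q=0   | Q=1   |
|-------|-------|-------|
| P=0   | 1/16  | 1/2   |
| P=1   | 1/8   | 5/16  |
Distribution 1 (S, T):
Marginal P(S) (row sums):
  P(S=0) = 9/16 + 0 = 9/16
  P(S=1) = 0 + 7/16 = 7/16
Marginal P(T) (column sums):
  P(T=0) = 9/16 + 0 = 9/16
  P(T=1) = 0 + 7/16 = 7/16

H(S) = -[(9/16)·log₂(9/16) + (7/16)·log₂(7/16)]
  = 0.4669 + 0.5218
  = 0.9887 bits
H(T) = -[(9/16)·log₂(9/16) + (7/16)·log₂(7/16)]
  = 0.4669 + 0.5218
  = 0.9887 bits
H(S,T) = -[(9/16)·log₂(9/16) + (7/16)·log₂(7/16)]
  = 0.4669 + 0.5218
  = 0.9887 bits

I(S;T) = H(S) + H(T) - H(S,T)
  = 0.9887 + 0.9887 - 0.9887
  = 0.9887 bits

Distribution 2 (P, Q):
Marginal P(P) (row sums):
  P(P=0) = 1/16 + 1/2 = 9/16
  P(P=1) = 1/8 + 5/16 = 7/16
Marginal P(Q) (column sums):
  P(Q=0) = 1/16 + 1/8 = 3/16
  P(Q=1) = 1/2 + 5/16 = 13/16

H(P) = -[(9/16)·log₂(9/16) + (7/16)·log₂(7/16)]
  = 0.4669 + 0.5218
  = 0.9887 bits
H(Q) = -[(3/16)·log₂(3/16) + (13/16)·log₂(13/16)]
  = 0.4528 + 0.2434
  = 0.6962 bits
H(P,Q) = -[(1/16)·log₂(1/16) + (1/2)·log₂(1/2) + (1/8)·log₂(1/8) + (5/16)·log₂(5/16)]
  = 0.2500 + 0.5000 + 0.3750 + 0.5244
  = 1.6494 bits

I(P;Q) = H(P) + H(Q) - H(P,Q)
  = 0.9887 + 0.6962 - 1.6494
  = 0.0355 bits

I(S;T) = 0.9887 bits > I(P;Q) = 0.0355 bits, so (S, T) has the higher mutual information (stronger dependence).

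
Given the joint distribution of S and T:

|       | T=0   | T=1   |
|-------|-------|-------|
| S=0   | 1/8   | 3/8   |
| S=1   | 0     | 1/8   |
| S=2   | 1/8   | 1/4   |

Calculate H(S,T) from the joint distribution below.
H(S,T) = -Σ P(S,T) log₂ P(S,T), summed over the non-zero cells:
H(S,T) = -[(1/8)·log₂(1/8) + (3/8)·log₂(3/8) + (1/8)·log₂(1/8) + (1/8)·log₂(1/8) + (1/4)·log₂(1/4)]
  = 0.3750 + 0.5306 + 0.3750 + 0.3750 + 0.5000
  = 2.1556 bits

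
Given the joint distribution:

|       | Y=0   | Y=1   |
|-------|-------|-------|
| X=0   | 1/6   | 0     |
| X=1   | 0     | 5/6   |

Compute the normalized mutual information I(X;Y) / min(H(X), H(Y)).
Marginal P(X) (row sums):
  P(X=0) = 1/6 + 0 = 1/6
  P(X=1) = 0 + 5/6 = 5/6
Marginal P(Y) (column sums):
  P(Y=0) = 1/6 + 0 = 1/6
  P(Y=1) = 0 + 5/6 = 5/6

H(X) = -[(1/6)·log₂(1/6) + (5/6)·log₂(5/6)]
  = 0.4308 + 0.2192
  = 0.6500 bits
H(Y) = -[(1/6)·log₂(1/6) + (5/6)·log₂(5/6)]
  = 0.4308 + 0.2192
  = 0.6500 bits
H(X,Y) = -[(1/6)·log₂(1/6) + (5/6)·log₂(5/6)]
  = 0.4308 + 0.2192
  = 0.6500 bits

I(X;Y) = H(X) + H(Y) - H(X,Y)
  = 0.6500 + 0.6500 - 0.6500
  = 0.6500 bits

min(H(X), H(Y)) = min(0.6500, 0.6500) = 0.6500 bits
Normalized MI = 0.6500 / 0.6500 = 1.0000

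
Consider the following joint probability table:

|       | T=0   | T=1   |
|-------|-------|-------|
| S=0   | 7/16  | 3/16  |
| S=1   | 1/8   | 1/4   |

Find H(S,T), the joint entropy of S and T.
H(S,T) = -Σ P(S,T) log₂ P(S,T), summed over the non-zero cells:
H(S,T) = -[(7/16)·log₂(7/16) + (3/16)·log₂(3/16) + (1/8)·log₂(1/8) + (1/4)·log₂(1/4)]
  = 0.5218 + 0.4528 + 0.3750 + 0.5000
  = 1.8496 bits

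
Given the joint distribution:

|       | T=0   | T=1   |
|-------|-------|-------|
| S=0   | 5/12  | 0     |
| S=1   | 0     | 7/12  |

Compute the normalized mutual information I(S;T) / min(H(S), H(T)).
Marginal P(S) (row sums):
  P(S=0) = 5/12 + 0 = 5/12
  P(S=1) = 0 + 7/12 = 7/12
Marginal P(T) (column sums):
  P(T=0) = 5/12 + 0 = 5/12
  P(T=1) = 0 + 7/12 = 7/12

H(S) = -[(5/12)·log₂(5/12) + (7/12)·log₂(7/12)]
  = 0.5263 + 0.4536
  = 0.9799 bits
H(T) = -[(5/12)·log₂(5/12) + (7/12)·log₂(7/12)]
  = 0.5263 + 0.4536
  = 0.9799 bits
H(S,T) = -[(5/12)·log₂(5/12) + (7/12)·log₂(7/12)]
  = 0.5263 + 0.4536
  = 0.9799 bits

I(S;T) = H(S) + H(T) - H(S,T)
  = 0.9799 + 0.9799 - 0.9799
  = 0.9799 bits

min(H(S), H(T)) = min(0.9799, 0.9799) = 0.9799 bits
Normalized MI = 0.9799 / 0.9799 = 1.0000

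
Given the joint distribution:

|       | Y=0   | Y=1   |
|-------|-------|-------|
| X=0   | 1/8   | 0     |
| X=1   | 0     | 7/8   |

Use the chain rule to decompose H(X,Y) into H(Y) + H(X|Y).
By the chain rule: H(X,Y) = H(Y) + H(X|Y)

Marginal P(Y) (column sums):
  P(Y=0) = 1/8 + 0 = 1/8
  P(Y=1) = 0 + 7/8 = 7/8
H(Y) = -[(1/8)·log₂(1/8) + (7/8)·log₂(7/8)]
  = 0.3750 + 0.1686
  = 0.5436 bits
H(X|Y) = -Σ P(X,Y)·log₂ P(X|Y), where P(X|Y) = P(X,Y) / P(Y)
  (cells with P(X,Y) = 0 contribute 0)
  (X=0,Y=0): P(X|Y) = (1/8)/(1/8) = 1;  -(1/8)·log₂(1) = 0.0000
  (X=1,Y=1): P(X|Y) = (7/8)/(7/8) = 1;  -(7/8)·log₂(1) = 0.0000
H(X|Y) = 0.0000 + 0.0000
  = 0.0000 bits

H(X,Y) = H(Y) + H(X|Y) = 0.5436 + 0.0000 = 0.5436 bits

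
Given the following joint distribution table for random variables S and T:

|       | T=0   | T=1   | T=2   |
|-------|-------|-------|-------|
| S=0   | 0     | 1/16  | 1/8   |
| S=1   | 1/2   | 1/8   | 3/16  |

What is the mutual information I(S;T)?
Marginal P(S) (row sums):
  P(S=0) = 0 + 1/16 + 1/8 = 3/16
  P(S=1) = 1/2 + 1/8 + 3/16 = 13/16
Marginal P(T) (column sums):
  P(T=0) = 0 + 1/2 = 1/2
  P(T=1) = 1/16 + 1/8 = 3/16
  P(T=2) = 1/8 + 3/16 = 5/16

H(S) = -[(3/16)·log₂(3/16) + (13/16)·log₂(13/16)]
  = 0.4528 + 0.2434
  = 0.6962 bits
H(T) = -[(1/2)·log₂(1/2) + (3/16)·log₂(3/16) + (5/16)·log₂(5/16)]
  = 0.5000 + 0.4528 + 0.5244
  = 1.4772 bits
H(S,T) = -[(1/16)·log₂(1/16) + (1/8)·log₂(1/8) + (1/2)·log₂(1/2) + (1/8)·log₂(1/8) + (3/16)·log₂(3/16)]
  = 0.2500 + 0.3750 + 0.5000 + 0.3750 + 0.4528
  = 1.9528 bits

I(S;T) = H(S) + H(T) - H(S,T)
  = 0.6962 + 1.4772 - 1.9528
  = 0.2206 bits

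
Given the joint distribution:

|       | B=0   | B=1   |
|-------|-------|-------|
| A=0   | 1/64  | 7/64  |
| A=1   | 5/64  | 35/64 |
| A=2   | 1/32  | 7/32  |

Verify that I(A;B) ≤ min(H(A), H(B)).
Marginal P(A) (row sums):
  P(A=0) = 1/64 + 7/64 = 1/8
  P(A=1) = 5/64 + 35/64 = 5/8
  P(A=2) = 1/32 + 7/32 = 1/4
Marginal P(B) (column sums):
  P(B=0) = 1/64 + 5/64 + 1/32 = 1/8
  P(B=1) = 7/64 + 35/64 + 7/32 = 7/8

H(A) = -[(1/8)·log₂(1/8) + (5/8)·log₂(5/8) + (1/4)·log₂(1/4)]
  = 0.3750 + 0.4238 + 0.5000
  = 1.2988 bits
H(B) = -[(1/8)·log₂(1/8) + (7/8)·log₂(7/8)]
  = 0.3750 + 0.1686
  = 0.5436 bits
H(A,B) = -[(1/64)·log₂(1/64) + (7/64)·log₂(7/64) + (5/64)·log₂(5/64) + (35/64)·log₂(35/64) + (1/32)·log₂(1/32) + (7/32)·log₂(7/32)]
  = 0.0938 + 0.3492 + 0.2873 + 0.4762 + 0.1563 + 0.4796
  = 1.8424 bits

I(A;B) = H(A) + H(B) - H(A,B)
  = 1.2988 + 0.5436 - 1.8424
  = 0.0000 bits

min(H(A), H(B)) = min(1.2988, 0.5436) = 0.5436 bits
Since 0.0000 ≤ 0.5436, the bound is satisfied ✓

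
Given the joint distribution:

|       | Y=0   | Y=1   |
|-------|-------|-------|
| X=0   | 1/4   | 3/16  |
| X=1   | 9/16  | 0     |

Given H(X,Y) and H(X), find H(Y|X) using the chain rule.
From the chain rule: H(X,Y) = H(X) + H(Y|X)
Therefore: H(Y|X) = H(X,Y) - H(X)

H(X,Y) = -[(1/4)·log₂(1/4) + (3/16)·log₂(3/16) + (9/16)·log₂(9/16)]
  = 0.5000 + 0.4528 + 0.4669
  = 1.4197 bits
Marginal P(X) (row sums):
  P(X=0) = 1/4 + 3/16 = 7/16
  P(X=1) = 9/16 + 0 = 9/16
H(X) = -[(7/16)·log₂(7/16) + (9/16)·log₂(9/16)]
  = 0.5218 + 0.4669
  = 0.9887 bits

H(Y|X) = 1.4197 - 0.9887 = 0.4310 bits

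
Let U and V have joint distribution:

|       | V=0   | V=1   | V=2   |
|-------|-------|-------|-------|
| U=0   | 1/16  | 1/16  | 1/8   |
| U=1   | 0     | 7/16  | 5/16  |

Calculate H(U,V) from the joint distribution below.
H(U,V) = -Σ P(U,V) log₂ P(U,V), summed over the non-zero cells:
H(U,V) = -[(1/16)·log₂(1/16) + (1/16)·log₂(1/16) + (1/8)·log₂(1/8) + (7/16)·log₂(7/16) + (5/16)·log₂(5/16)]
  = 0.2500 + 0.2500 + 0.3750 + 0.5218 + 0.5244
  = 1.9212 bits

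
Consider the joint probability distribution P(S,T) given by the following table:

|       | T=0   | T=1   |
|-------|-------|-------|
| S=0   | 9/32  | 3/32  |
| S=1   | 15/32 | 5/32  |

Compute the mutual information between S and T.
Marginal P(S) (row sums):
  P(S=0) = 9/32 + 3/32 = 3/8
  P(S=1) = 15/32 + 5/32 = 5/8
Marginal P(T) (column sums):
  P(T=0) = 9/32 + 15/32 = 3/4
  P(T=1) = 3/32 + 5/32 = 1/4

H(S) = -[(3/8)·log₂(3/8) + (5/8)·log₂(5/8)]
  = 0.5306 + 0.4238
  = 0.9544 bits
H(T) = -[(3/4)·log₂(3/4) + (1/4)·log₂(1/4)]
  = 0.3113 + 0.5000
  = 0.8113 bits
H(S,T) = -[(9/32)·log₂(9/32) + (3/32)·log₂(3/32) + (15/32)·log₂(15/32) + (5/32)·log₂(5/32)]
  = 0.5147 + 0.3202 + 0.5124 + 0.4184
  = 1.7657 bits

I(S;T) = H(S) + H(T) - H(S,T)
  = 0.9544 + 0.8113 - 1.7657
  = 0.0000 bits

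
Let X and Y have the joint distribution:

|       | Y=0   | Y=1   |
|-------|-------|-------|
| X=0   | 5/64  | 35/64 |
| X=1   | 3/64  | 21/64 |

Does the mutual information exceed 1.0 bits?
Marginal P(X) (row sums):
  P(X=0) = 5/64 + 35/64 = 5/8
  P(X=1) = 3/64 + 21/64 = 3/8
Marginal P(Y) (column sums):
  P(Y=0) = 5/64 + 3/64 = 1/8
  P(Y=1) = 35/64 + 21/64 = 7/8

H(X) = -[(5/8)·log₂(5/8) + (3/8)·log₂(3/8)]
  = 0.4238 + 0.5306
  = 0.9544 bits
H(Y) = -[(1/8)·log₂(1/8) + (7/8)·log₂(7/8)]
  = 0.3750 + 0.1686
  = 0.5436 bits
H(X,Y) = -[(5/64)·log₂(5/64) + (35/64)·log₂(35/64) + (3/64)·log₂(3/64) + (21/64)·log₂(21/64)]
  = 0.2873 + 0.4762 + 0.2070 + 0.5275
  = 1.4980 bits

I(X;Y) = H(X) + H(Y) - H(X,Y)
  = 0.9544 + 0.5436 - 1.4980
  = 0.0000 bits

No. I(X;Y) = 0.0000 bits, which is ≤ 1.0 bits.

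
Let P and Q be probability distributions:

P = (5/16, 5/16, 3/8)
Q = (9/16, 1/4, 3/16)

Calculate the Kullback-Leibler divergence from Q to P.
D(P||Q) = Σ P(i) log₂(P(i)/Q(i))
  i=0: (5/16) × log₂((5/16)/(9/16)) = (5/16) × log₂(5/9) = -0.2650
  i=1: (5/16) × log₂((5/16)/(1/4)) = (5/16) × log₂(5/4) = 0.1006
  i=2: (3/8) × log₂((3/8)/(3/16)) = (3/8) × log₂(2) = 0.3750
D(P||Q) = -0.2650 + 0.1006 + 0.3750
  = 0.2106 bits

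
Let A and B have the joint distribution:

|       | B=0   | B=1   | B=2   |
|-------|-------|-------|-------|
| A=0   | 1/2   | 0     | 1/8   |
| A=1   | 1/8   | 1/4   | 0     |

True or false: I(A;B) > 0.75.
Marginal P(A) (row sums):
  P(A=0) = 1/2 + 0 + 1/8 = 5/8
  P(A=1) = 1/8 + 1/4 + 0 = 3/8
Marginal P(B) (column sums):
  P(B=0) = 1/2 + 1/8 = 5/8
  P(B=1) = 0 + 1/4 = 1/4
  P(B=2) = 1/8 + 0 = 1/8

H(A) = -[(5/8)·log₂(5/8) + (3/8)·log₂(3/8)]
  = 0.4238 + 0.5306
  = 0.9544 bits
H(B) = -[(5/8)·log₂(5/8) + (1/4)·log₂(1/4) + (1/8)·log₂(1/8)]
  = 0.4238 + 0.5000 + 0.3750
  = 1.2988 bits
H(A,B) = -[(1/2)·log₂(1/2) + (1/8)·log₂(1/8) + (1/8)·log₂(1/8) + (1/4)·log₂(1/4)]
  = 0.5000 + 0.3750 + 0.3750 + 0.5000
  = 1.7500 bits

I(A;B) = H(A) + H(B) - H(A,B)
  = 0.9544 + 1.2988 - 1.7500
  = 0.5032 bits

False. I(A;B) = 0.5032 bits, which is ≤ 0.75 bits.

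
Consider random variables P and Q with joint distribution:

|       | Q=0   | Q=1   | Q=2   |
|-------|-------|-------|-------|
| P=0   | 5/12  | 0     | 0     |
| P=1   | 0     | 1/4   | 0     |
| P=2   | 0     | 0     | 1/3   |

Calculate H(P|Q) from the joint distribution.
Marginal P(Q) (column sums):
  P(Q=0) = 5/12 + 0 + 0 = 5/12
  P(Q=1) = 0 + 1/4 + 0 = 1/4
  P(Q=2) = 0 + 0 + 1/3 = 1/3

H(P|Q) = -Σ P(P,Q)·log₂ P(P|Q), where P(P|Q) = P(P,Q) / P(Q)
  (cells with P(P,Q) = 0 contribute 0)
  (P=0,Q=0): P(P|Q) = (5/12)/(5/12) = 1;  -(5/12)·log₂(1) = 0.0000
  (P=1,Q=1): P(P|Q) = (1/4)/(1/4) = 1;  -(1/4)·log₂(1) = 0.0000
  (P=2,Q=2): P(P|Q) = (1/3)/(1/3) = 1;  -(1/3)·log₂(1) = 0.0000
H(P|Q) = 0.0000 + 0.0000 + 0.0000
  = 0.0000 bits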